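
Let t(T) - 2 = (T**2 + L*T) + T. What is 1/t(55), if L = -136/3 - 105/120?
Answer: 24/12973 ≈ 0.0018500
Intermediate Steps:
L = -1109/24 (L = -136*1/3 - 105*1/120 = -136/3 - 7/8 = -1109/24 ≈ -46.208)
t(T) = 2 + T**2 - 1085*T/24 (t(T) = 2 + ((T**2 - 1109*T/24) + T) = 2 + (T**2 - 1085*T/24) = 2 + T**2 - 1085*T/24)
1/t(55) = 1/(2 + 55**2 - 1085/24*55) = 1/(2 + 3025 - 59675/24) = 1/(12973/24) = 24/12973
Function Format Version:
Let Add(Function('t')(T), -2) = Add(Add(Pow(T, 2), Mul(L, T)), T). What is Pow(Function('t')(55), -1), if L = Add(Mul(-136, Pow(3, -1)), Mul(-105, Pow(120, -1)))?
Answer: Rational(24, 12973) ≈ 0.0018500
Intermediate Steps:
L = Rational(-1109, 24) (L = Add(Mul(-136, Rational(1, 3)), Mul(-105, Rational(1, 120))) = Add(Rational(-136, 3), Rational(-7, 8)) = Rational(-1109, 24) ≈ -46.208)
Function('t')(T) = Add(2, Pow(T, 2), Mul(Rational(-1085, 24), T)) (Function('t')(T) = Add(2, Add(Add(Pow(T, 2), Mul(Rational(-1109, 24), T)), T)) = Add(2, Add(Pow(T, 2), Mul(Rational(-1085, 24), T))) = Add(2, Pow(T, 2), Mul(Rational(-1085, 24), T)))
Pow(Function('t')(55), -1) = Pow(Add(2, Pow(55, 2), Mul(Rational(-1085, 24), 55)), -1) = Pow(Add(2, 3025, Rational(-59675, 24)), -1) = Pow(Rational(12973, 24), -1) = Rational(24, 12973)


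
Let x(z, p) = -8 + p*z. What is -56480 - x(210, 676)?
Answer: -198432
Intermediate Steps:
-56480 - x(210, 676) = -56480 - (-8 + 676*210) = -56480 - (-8 + 141960) = -56480 - 1*141952 = -56480 - 141952 = -198432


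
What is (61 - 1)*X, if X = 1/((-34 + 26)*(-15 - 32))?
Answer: 15/94 ≈ 0.15957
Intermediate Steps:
X = 1/376 (X = 1/(-8*(-47)) = 1/376 ≈ 0.0026596)
(61 - 1)*X = (61 - 1)*(1/376) = 60*(1/376) = 15/94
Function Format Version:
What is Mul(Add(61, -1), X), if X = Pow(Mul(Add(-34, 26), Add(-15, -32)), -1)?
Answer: Rational(15, 94) ≈ 0.15957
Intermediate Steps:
X = Rational(1, 376) (X = Pow(Mul(-8, -47), -1) = Pow(376, -1) = Rational(1, 376) ≈ 0.0026596)
Mul(Add(61, -1), X) = Mul(Add(61, -1), Rational(1, 376)) = Mul(60, Rational(1, 376)) = Rational(15, 94)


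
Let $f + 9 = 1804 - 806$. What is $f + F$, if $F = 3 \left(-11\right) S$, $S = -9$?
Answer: $1286$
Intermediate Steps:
$f = 989$ ($f = -9 + \left(1804 - 806\right) = -9 + 998 = 989$)
$F = 297$ ($F = 3 \left(-11\right) \left(-9\right) = \left(-33\right) \left(-9\right) = 297$)
$f + F = 989 + 297 = 1286$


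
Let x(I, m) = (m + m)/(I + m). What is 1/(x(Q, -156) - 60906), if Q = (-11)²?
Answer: -35/2131398 ≈ -1.6421e-5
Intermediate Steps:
Q = 121
x(I, m) = 2*m/(I + m) (x(I, m) = (2*m)/(I + m) = 2*m/(I + m))
1/(x(Q, -156) - 60906) = 1/(2*(-156)/(121 - 156) - 60906) = 1/(2*(-156)/(-35) - 60906) = 1/(2*(-156)*(-1/35) - 60906) = 1/(312/35 - 60906) = 1/(-2131398/35) = -35/2131398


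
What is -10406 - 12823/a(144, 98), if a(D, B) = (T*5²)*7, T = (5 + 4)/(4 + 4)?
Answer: -16492034/1575 ≈ -10471.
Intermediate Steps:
T = 9/8 ≈ 1.1250
a(D, B) = 1575/8 (a(D, B) = ((9/8)*5²)*7 = ((9/8)*25)*7 = (225/8)*7 = 1575/8)
-10406 - 12823/a(144, 98) = -10406 - 12823/1575/8 = -10406 - 12823*8/1575 = -10406 - 1*102584/1575 = -10406 - 102584/1575 = -16492034/1575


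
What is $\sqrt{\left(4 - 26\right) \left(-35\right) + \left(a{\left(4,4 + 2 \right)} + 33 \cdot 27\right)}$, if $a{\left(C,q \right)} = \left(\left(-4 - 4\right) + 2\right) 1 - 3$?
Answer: $2 \sqrt{413} \approx 40.645$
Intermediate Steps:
$a{\left(C,q \right)} = -9$ ($a{\left(C,q \right)} = \left(-8 + 2\right) 1 - 3 = \left(-6\right) 1 - 3 = -6 - 3 = -9$)
$\sqrt{\left(4 - 26\right) \left(-35\right) + \left(a{\left(4,4 + 2 \right)} + 33 \cdot 27\right)} = \sqrt{\left(4 - 26\right) \left(-35\right) + \left(-9 + 33 \cdot 27\right)} = \sqrt{\left(-22\right) \left(-35\right) + \left(-9 + 891\right)} = \sqrt{770 + 882} = \sqrt{1652} = 2 \sqrt{413}$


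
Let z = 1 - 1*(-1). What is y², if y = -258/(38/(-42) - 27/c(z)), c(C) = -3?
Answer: 7338681/7225 ≈ 1015.7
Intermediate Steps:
z = 2 (z = 1 + 1 = 2)
y = -2709/85 (y = -258/(38/(-42) - 27/(-3)) = -258/(38*(-1/42) - 27*(-⅓)) = -258/(-19/21 + 9) = -258/170/21 = -258*21/170 = -2709/85 ≈ -31.871)
y² = (-2709/85)² = 7338681/7225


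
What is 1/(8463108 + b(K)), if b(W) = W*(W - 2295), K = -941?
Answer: 1/11508184 ≈ 8.6895e-8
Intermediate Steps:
b(W) = W*(-2295 + W)
1/(8463108 + b(K)) = 1/(8463108 - 941*(-2295 - 941)) = 1/(8463108 - 941*(-3236)) = 1/(8463108 + 3045076) = 1/11508184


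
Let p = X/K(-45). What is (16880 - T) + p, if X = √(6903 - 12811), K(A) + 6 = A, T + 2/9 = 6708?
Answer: 91550/9 - 2*I*√1477/51 ≈ 10172.0 - 1.5071*I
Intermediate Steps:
T = 60370/9 (T = -2/9 + 6708 = 60370/9 ≈ 6707.8)
K(A) = -6 + A
X = 2*I*√1477 (X = √(-5908) = 2*I*√1477 ≈ 76.864*I)
p = -2*I*√1477/51 (p = (2*I*√1477)/(-6 - 45) = (2*I*√1477)/(-51) = (2*I*√1477)*(-1/51) = -2*I*√1477/51 ≈ -1.5071*I)
(16880 - T) + p = (16880 - 1*60370/9) - 2*I*√1477/51 = (16880 - 60370/9) - 2*I*√1477/51 = 91550/9 - 2*I*√1477/51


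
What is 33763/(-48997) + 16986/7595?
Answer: 575833057/372132215 ≈ 1.5474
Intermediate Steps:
33763/(-48997) + 16986/7595 = 33763*(-1/48997) + 16986*(1/7595) = -33763/48997 + 16986/7595 = 575833057/372132215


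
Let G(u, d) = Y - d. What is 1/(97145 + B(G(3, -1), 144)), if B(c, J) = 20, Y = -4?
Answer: 1/97165 ≈ 1.0292e-5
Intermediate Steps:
G(u, d) = -4 - d
1/(97145 + B(G(3, -1), 144)) = 1/(97145 + 20) = 1/97165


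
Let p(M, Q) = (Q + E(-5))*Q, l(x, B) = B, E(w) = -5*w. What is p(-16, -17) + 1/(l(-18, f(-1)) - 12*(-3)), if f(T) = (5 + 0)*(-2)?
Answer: -3535/26 ≈ -135.96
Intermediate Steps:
f(T) = -10 (f(T) = 5*(-2) = -10)
p(M, Q) = Q*(25 + Q) (p(M, Q) = (Q - 5*(-5))*Q = (Q + 25)*Q = (25 + Q)*Q = Q*(25 + Q))
p(-16, -17) + 1/(l(-18, f(-1)) - 12*(-3)) = -17*(25 - 17) + 1/(-10 - 12*(-3)) = -17*8 + 1/(-10 + 36) = -136 + 1/26 = -3535/26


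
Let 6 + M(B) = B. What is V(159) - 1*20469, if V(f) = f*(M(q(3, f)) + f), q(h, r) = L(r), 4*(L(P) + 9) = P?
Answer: 34989/4 ≈ 8747.3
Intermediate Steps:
L(P) = -9 + P/4
q(h, r) = -9 + r/4
M(B) = -6 + B
V(f) = f*(-15 + 5*f/4) (V(f) = f*((-6 + (-9 + f/4)) + f) = f*((-15 + f/4) + f) = f*(-15 + 5*f/4))
V(159) - 1*20469 = (5/4)*159*(-12 + 159) - 1*20469 = (5/4)*159*147 - 20469 = 116865/4 - 20469 = 34989/4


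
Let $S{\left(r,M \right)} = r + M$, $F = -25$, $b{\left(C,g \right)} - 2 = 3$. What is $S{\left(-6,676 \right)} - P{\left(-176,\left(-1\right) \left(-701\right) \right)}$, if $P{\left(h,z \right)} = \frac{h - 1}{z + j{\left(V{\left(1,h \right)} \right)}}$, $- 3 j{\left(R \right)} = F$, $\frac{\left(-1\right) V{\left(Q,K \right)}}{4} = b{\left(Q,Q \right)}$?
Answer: $\frac{1426291}{2128} \approx 670.25$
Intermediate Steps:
$b{\left(C,g \right)} = 5$ ($b{\left(C,g \right)} = 2 + 3 = 5$)
$V{\left(Q,K \right)} = -20$ ($V{\left(Q,K \right)} = \left(-4\right) 5 = -20$)
$S{\left(r,M \right)} = M + r$
$j{\left(R \right)} = \frac{25}{3}$ ($j{\left(R \right)} = \left(- \frac{1}{3}\right) \left(-25\right) = \frac{25}{3}$)
$P{\left(h,z \right)} = \frac{-1 + h}{\frac{25}{3} + z}$ ($P{\left(h,z \right)} = \frac{h - 1}{z + \frac{25}{3}} = \frac{-1 + h}{\frac{25}{3} + z}$)
$S{\left(-6,676 \right)} - P{\left(-176,\left(-1\right) \left(-701\right) \right)} = \left(676 - 6\right) - \frac{3 \left(-1 - 176\right)}{25 + 3 \left(\left(-1\right) \left(-701\right)\right)} = 670 - 3 \frac{1}{25 + 3 \cdot 701} \left(-177\right) = 670 - 3 \frac{1}{25 + 2103} \left(-177\right) = 670 - 3 \cdot \frac{1}{2128} \left(-177\right) = 670 - - \frac{531}{2128} = 670 + \frac{531}{2128} = \frac{1426291}{2128}$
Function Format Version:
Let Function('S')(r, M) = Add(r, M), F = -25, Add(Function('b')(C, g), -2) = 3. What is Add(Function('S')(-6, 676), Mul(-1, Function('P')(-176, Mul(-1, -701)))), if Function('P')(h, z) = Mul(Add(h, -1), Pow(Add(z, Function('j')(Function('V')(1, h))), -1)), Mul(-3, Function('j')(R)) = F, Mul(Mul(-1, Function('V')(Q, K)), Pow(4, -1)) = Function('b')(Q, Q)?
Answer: Rational(1426291, 2128) ≈ 670.25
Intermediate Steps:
Function('b')(C, g) = 5 (Function('b')(C, g) = Add(2, 3) = 5)
Function('V')(Q, K) = -20 (Function('V')(Q, K) = Mul(-4, 5) = -20)
Function('S')(r, M) = Add(M, r)
Function('j')(R) = Rational(25, 3) (Function('j')(R) = Mul(Rational(-1, 3), -25) = Rational(25, 3))
Function('P')(h, z) = Mul(Pow(Add(Rational(25, 3), z), -1), Add(-1, h)) (Function('P')(h, z) = Mul(Add(h, -1), Pow(Add(z, Rational(25, 3)), -1)) = Mul(Add(-1, h), Pow(Add(Rational(25, 3), z), -1)) = Mul(Pow(Add(Rational(25, 3), z), -1), Add(-1, h)))
Add(Function('S')(-6, 676), Mul(-1, Function('P')(-176, Mul(-1, -701)))) = Add(Add(676, -6), Mul(-1, Mul(3, Pow(Add(25, Mul(3, Mul(-1, -701))), -1), Add(-1, -176)))) = Add(670, Mul(-1, Mul(3, Pow(Add(25, Mul(3, 701)), -1), -177))) = Add(670, Mul(-1, Mul(3, Pow(Add(25, 2103), -1), -177))) = Add(670, Mul(-1, Mul(3, Pow(2128, -1), -177))) = Add(670, Mul(-1, Mul(3, Rational(1, 2128), -177))) = Add(670, Mul(-1, Rational(-531, 2128))) = Add(670, Rational(531, 2128)) = Rational(1426291, 2128)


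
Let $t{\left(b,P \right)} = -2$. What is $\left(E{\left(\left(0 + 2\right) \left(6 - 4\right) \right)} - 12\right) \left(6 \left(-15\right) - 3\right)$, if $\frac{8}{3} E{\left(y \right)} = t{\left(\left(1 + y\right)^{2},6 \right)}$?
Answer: $\frac{4743}{4} \approx 1185.8$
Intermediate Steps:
$E{\left(y \right)} = - \frac{3}{4}$ ($E{\left(y \right)} = \frac{3}{8} \left(-2\right) = - \frac{3}{4}$)
$\left(E{\left(\left(0 + 2\right) \left(6 - 4\right) \right)} - 12\right) \left(6 \left(-15\right) - 3\right) = \left(- \frac{3}{4} - 12\right) \left(6 \left(-15\right) - 3\right) = \left(- \frac{3}{4} - 12\right) \left(-90 - 3\right) = \left(- \frac{51}{4}\right) \left(-93\right) = \frac{4743}{4}$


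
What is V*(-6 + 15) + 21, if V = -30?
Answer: -249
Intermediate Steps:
V*(-6 + 15) + 21 = -30*(-6 + 15) + 21 = -30*9 + 21 = -270 + 21 = -249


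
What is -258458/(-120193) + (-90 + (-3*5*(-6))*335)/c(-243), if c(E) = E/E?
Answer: 3613260038/120193 ≈ 30062.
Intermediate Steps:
c(E) = 1
-258458/(-120193) + (-90 + (-3*5*(-6))*335)/c(-243) = -258458/(-120193) + (-90 + (-3*5*(-6))*335)/1 = -258458*(-1/120193) + (-90 - 15*(-6)*335)*1 = 258458/120193 + (-90 + 90*335)*1 = 258458/120193 + (-90 + 30150)*1 = 258458/120193 + 30060*1 = 258458/120193 + 30060 = 3613260038/120193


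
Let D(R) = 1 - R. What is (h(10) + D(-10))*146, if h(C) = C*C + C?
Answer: 17666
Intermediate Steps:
h(C) = C + C**2 (h(C) = C**2 + C = C + C**2)
(h(10) + D(-10))*146 = (10*(1 + 10) + (1 - 1*(-10)))*146 = (10*11 + (1 + 10))*146 = (110 + 11)*146 = 121*146 = 17666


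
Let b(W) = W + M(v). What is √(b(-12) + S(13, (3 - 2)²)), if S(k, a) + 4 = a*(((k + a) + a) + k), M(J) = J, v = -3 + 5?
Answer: √14 ≈ 3.7417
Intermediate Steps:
v = 2
S(k, a) = -4 + a*(2*a + 2*k) (S(k, a) = -4 + a*(((k + a) + a) + k) = -4 + a*(((a + k) + a) + k) = -4 + a*((k + 2*a) + k) = -4 + a*(2*a + 2*k))
b(W) = 2 + W (b(W) = W + 2 = 2 + W)
√(b(-12) + S(13, (3 - 2)²)) = √((2 - 12) + (-4 + 2*((3 - 2)²)² + 2*(3 - 2)²*13)) = √(-10 + (-4 + 2*(1²)² + 2*1²*13)) = √(-10 + (-4 + 2*1² + 2*1*13)) = √(-10 + (-4 + 2*1 + 26)) = √(-10 + (-4 + 2 + 26)) = √(-10 + 24) = √14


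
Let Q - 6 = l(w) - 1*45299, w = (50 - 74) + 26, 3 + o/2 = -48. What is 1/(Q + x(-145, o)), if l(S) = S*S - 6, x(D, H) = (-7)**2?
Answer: -1/45246 ≈ -2.2101e-5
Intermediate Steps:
o = -102 (o = -6 + 2*(-48) = -6 - 96 = -102)
w = 2 (w = -24 + 26 = 2)
x(D, H) = 49
l(S) = -6 + S**2 (l(S) = S**2 - 6 = -6 + S**2)
Q = -45295 (Q = 6 + ((-6 + 2**2) - 1*45299) = 6 + ((-6 + 4) - 45299) = 6 + (-2 - 45299) = 6 - 45301 = -45295)
1/(Q + x(-145, o)) = 1/(-45295 + 49) = 1/(-45246) = -1/45246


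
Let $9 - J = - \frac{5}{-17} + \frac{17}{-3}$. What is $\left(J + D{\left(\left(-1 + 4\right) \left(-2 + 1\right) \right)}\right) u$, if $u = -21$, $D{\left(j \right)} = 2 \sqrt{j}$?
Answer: $- \frac{5131}{17} - 42 i \sqrt{3} \approx -301.82 - 72.746 i$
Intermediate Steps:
$J = \frac{733}{51}$ ($J = 9 - \left(- \frac{5}{-17} + \frac{17}{-3}\right) = 9 - \left(\left(-5\right) \left(- \frac{1}{17}\right) + 17 \left(- \frac{1}{3}\right)\right) = 9 - \left(\frac{5}{17} - \frac{17}{3}\right) = 9 - - \frac{274}{51} = 9 + \frac{274}{51} = \frac{733}{51} \approx 14.373$)
$\left(J + D{\left(\left(-1 + 4\right) \left(-2 + 1\right) \right)}\right) u = \left(\frac{733}{51} + 2 \sqrt{\left(-1 + 4\right) \left(-2 + 1\right)}\right) \left(-21\right) = \left(\frac{733}{51} + 2 \sqrt{3 \left(-1\right)}\right) \left(-21\right) = \left(\frac{733}{51} + 2 \sqrt{-3}\right) \left(-21\right) = \left(\frac{733}{51} + 2 i \sqrt{3}\right) \left(-21\right) = - \frac{5131}{17} - 42 i \sqrt{3}$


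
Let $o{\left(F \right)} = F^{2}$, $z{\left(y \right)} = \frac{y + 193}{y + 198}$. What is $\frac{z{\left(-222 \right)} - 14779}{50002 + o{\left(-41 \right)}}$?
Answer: $- \frac{354667}{1240392} \approx -0.28593$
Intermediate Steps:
$z{\left(y \right)} = \frac{193 + y}{198 + y}$
$\frac{z{\left(-222 \right)} - 14779}{50002 + o{\left(-41 \right)}} = \frac{\frac{193 - 222}{198 - 222} - 14779}{50002 + \left(-41\right)^{2}} = \frac{\frac{1}{-24} \left(-29\right) - 14779}{50002 + 1681} = \frac{\left(- \frac{1}{24}\right) \left(-29\right) - 14779}{51683} = \left(\frac{29}{24} - 14779\right) \frac{1}{51683} = \left(- \frac{354667}{24}\right) \frac{1}{51683} = - \frac{354667}{1240392}$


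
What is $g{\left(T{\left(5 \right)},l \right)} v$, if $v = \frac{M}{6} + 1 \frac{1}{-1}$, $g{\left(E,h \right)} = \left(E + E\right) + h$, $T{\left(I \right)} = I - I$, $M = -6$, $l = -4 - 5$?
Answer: $18$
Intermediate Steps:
$l = -9$
$T{\left(I \right)} = 0$
$g{\left(E,h \right)} = h + 2 E$ ($g{\left(E,h \right)} = 2 E + h = h + 2 E$)
$v = -2$ ($v = - \frac{6}{6} + 1 \frac{1}{-1} = \left(-6\right) \frac{1}{6} + 1 \left(-1\right) = -1 - 1 = -2$)
$g{\left(T{\left(5 \right)},l \right)} v = \left(-9 + 2 \cdot 0\right) \left(-2\right) = \left(-9 + 0\right) \left(-2\right) = \left(-9\right) \left(-2\right) = 18$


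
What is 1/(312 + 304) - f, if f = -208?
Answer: 128129/616 ≈ 208.00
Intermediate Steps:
1/(312 + 304) - f = 1/(312 + 304) - 1*(-208) = 1/616 + 208 = 128129/616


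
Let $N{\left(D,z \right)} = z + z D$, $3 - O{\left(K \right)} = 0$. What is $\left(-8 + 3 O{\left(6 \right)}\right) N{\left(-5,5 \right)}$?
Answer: $-20$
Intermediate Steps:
$O{\left(K \right)} = 3$ ($O{\left(K \right)} = 3 - 0 = 3 + 0 = 3$)
$N{\left(D,z \right)} = z + D z$
$\left(-8 + 3 O{\left(6 \right)}\right) N{\left(-5,5 \right)} = \left(-8 + 3 \cdot 3\right) 5 \left(1 - 5\right) = \left(-8 + 9\right) 5 \left(-4\right) = 1 \left(-20\right) = -20$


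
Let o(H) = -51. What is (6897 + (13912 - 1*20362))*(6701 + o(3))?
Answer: 2972550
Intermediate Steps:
(6897 + (13912 - 1*20362))*(6701 + o(3)) = (6897 + (13912 - 1*20362))*(6701 - 51) = (6897 + (13912 - 20362))*6650 = (6897 - 6450)*6650 = 447*6650 = 2972550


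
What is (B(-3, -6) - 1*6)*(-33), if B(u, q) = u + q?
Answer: 495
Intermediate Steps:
B(u, q) = q + u
(B(-3, -6) - 1*6)*(-33) = ((-6 - 3) - 1*6)*(-33) = (-9 - 6)*(-33) = -15*(-33) = 495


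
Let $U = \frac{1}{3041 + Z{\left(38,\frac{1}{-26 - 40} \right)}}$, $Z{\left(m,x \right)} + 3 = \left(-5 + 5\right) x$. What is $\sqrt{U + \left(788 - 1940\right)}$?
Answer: $\frac{5 i \sqrt{8679442}}{434} \approx 33.941 i$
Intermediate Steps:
$Z{\left(m,x \right)} = -3$ ($Z{\left(m,x \right)} = -3 + \left(-5 + 5\right) x = -3 + 0 x = -3 + 0 = -3$)
$U = \frac{1}{3038}$ ($U = \frac{1}{3041 - 3} = \frac{1}{3038} \approx 0.00032916$)
$\sqrt{U + \left(788 - 1940\right)} = \sqrt{\frac{1}{3038} + \left(788 - 1940\right)} = \sqrt{\frac{1}{3038} - 1152} = \sqrt{- \frac{3499775}{3038}} = \frac{5 i \sqrt{8679442}}{434}$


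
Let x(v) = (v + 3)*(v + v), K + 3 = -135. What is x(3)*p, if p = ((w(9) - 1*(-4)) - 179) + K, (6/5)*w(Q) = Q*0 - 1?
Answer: -11298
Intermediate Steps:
w(Q) = -⅚ (w(Q) = 5*(Q*0 - 1)/6 = 5*(0 - 1)/6 = (⅚)*(-1) = -⅚)
K = -138 (K = -3 - 135 = -138)
x(v) = 2*v*(3 + v) (x(v) = (3 + v)*(2*v) = 2*v*(3 + v))
p = -1883/6 (p = ((-⅚ - 1*(-4)) - 179) - 138 = ((-⅚ + 4) - 179) - 138 = (19/6 - 179) - 138 = -1055/6 - 138 = -1883/6 ≈ -313.83)
x(3)*p = (2*3*(3 + 3))*(-1883/6) = (2*3*6)*(-1883/6) = 36*(-1883/6) = -11298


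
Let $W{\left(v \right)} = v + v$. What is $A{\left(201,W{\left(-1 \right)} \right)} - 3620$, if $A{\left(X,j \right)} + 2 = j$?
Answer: $-3624$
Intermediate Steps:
$W{\left(v \right)} = 2 v$
$A{\left(X,j \right)} = -2 + j$
$A{\left(201,W{\left(-1 \right)} \right)} - 3620 = \left(-2 + 2 \left(-1\right)\right) - 3620 = \left(-2 - 2\right) - 3620 = -4 - 3620 = -3624$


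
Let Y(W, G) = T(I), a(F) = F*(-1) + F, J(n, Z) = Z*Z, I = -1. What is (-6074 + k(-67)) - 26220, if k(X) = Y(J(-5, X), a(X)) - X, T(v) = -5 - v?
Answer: -32231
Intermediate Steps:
J(n, Z) = Z**2
a(F) = 0 (a(F) = -F + F = 0)
Y(W, G) = -4 (Y(W, G) = -5 - 1*(-1) = -5 + 1 = -4)
k(X) = -4 - X
(-6074 + k(-67)) - 26220 = (-6074 + (-4 - 1*(-67))) - 26220 = (-6074 + (-4 + 67)) - 26220 = (-6074 + 63) - 26220 = -6011 - 26220 = -32231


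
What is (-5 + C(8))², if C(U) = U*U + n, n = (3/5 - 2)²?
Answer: 2322576/625 ≈ 3716.1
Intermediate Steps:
n = 49/25 (n = (3*(⅕) - 2)² = (⅗ - 2)² = (-7/5)² = 49/25 ≈ 1.9600)
C(U) = 49/25 + U² (C(U) = U*U + 49/25 = U² + 49/25 = 49/25 + U²)
(-5 + C(8))² = (-5 + (49/25 + 8²))² = (-5 + (49/25 + 64))² = (-5 + 1649/25)² = (1524/25)² = 2322576/625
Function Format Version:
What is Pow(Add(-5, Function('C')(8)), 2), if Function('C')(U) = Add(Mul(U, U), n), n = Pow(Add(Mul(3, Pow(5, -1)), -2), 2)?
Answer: Rational(2322576, 625) ≈ 3716.1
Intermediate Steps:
n = Rational(49, 25) (n = Pow(Add(Mul(3, Rational(1, 5)), -2), 2) = Pow(Add(Rational(3, 5), -2), 2) = Pow(Rational(-7, 5), 2) = Rational(49, 25) ≈ 1.9600)
Function('C')(U) = Add(Rational(49, 25), Pow(U, 2)) (Function('C')(U) = Add(Mul(U, U), Rational(49, 25)) = Add(Pow(U, 2), Rational(49, 25)) = Add(Rational(49, 25), Pow(U, 2)))
Pow(Add(-5, Function('C')(8)), 2) = Pow(Add(-5, Add(Rational(49, 25), Pow(8, 2))), 2) = Pow(Add(-5, Add(Rational(49, 25), 64)), 2) = Pow(Add(-5, Rational(1649, 25)), 2) = Pow(Rational(1524, 25), 2) = Rational(2322576, 625)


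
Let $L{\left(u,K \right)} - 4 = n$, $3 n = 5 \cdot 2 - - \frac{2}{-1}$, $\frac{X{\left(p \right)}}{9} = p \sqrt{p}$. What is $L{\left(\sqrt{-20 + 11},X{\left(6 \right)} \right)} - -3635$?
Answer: $\frac{10925}{3} \approx 3641.7$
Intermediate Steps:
$X{\left(p \right)} = 9 p^{\frac{3}{2}}$ ($X{\left(p \right)} = 9 p \sqrt{p} = 9 p^{\frac{3}{2}}$)
$n = \frac{8}{3}$ ($n = \frac{5 \cdot 2 - - \frac{2}{-1}}{3} = \frac{10 - \left(-2\right) \left(-1\right)}{3} = \frac{10 - 2}{3} = \frac{1}{3} \cdot 8 = \frac{8}{3} \approx 2.6667$)
$L{\left(u,K \right)} = \frac{20}{3}$ ($L{\left(u,K \right)} = 4 + \frac{8}{3} = \frac{20}{3}$)
$L{\left(\sqrt{-20 + 11},X{\left(6 \right)} \right)} - -3635 = \frac{20}{3} - -3635 = \frac{20}{3} + 3635 = \frac{10925}{3}$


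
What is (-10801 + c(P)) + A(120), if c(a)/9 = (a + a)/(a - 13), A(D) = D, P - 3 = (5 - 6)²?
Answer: -10689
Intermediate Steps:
P = 4 (P = 3 + (5 - 6)² = 3 + (-1)² = 3 + 1 = 4)
c(a) = 18*a/(-13 + a) (c(a) = 9*((a + a)/(a - 13)) = 9*((2*a)/(-13 + a)) = 9*(2*a/(-13 + a)) = 18*a/(-13 + a))
(-10801 + c(P)) + A(120) = (-10801 + 18*4/(-13 + 4)) + 120 = (-10801 + 18*4/(-9)) + 120 = (-10801 + 18*4*(-⅑)) + 120 = (-10801 - 8) + 120 = -10809 + 120 = -10689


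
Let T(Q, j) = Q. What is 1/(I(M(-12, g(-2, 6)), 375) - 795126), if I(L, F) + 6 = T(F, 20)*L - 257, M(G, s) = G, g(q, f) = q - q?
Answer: -1/799889 ≈ -1.2502e-6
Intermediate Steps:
g(q, f) = 0
I(L, F) = -263 + F*L (I(L, F) = -6 + (F*L - 257) = -6 + (-257 + F*L) = -263 + F*L)
1/(I(M(-12, g(-2, 6)), 375) - 795126) = 1/((-263 + 375*(-12)) - 795126) = 1/((-263 - 4500) - 795126) = 1/(-4763 - 795126) = 1/(-799889) = -1/799889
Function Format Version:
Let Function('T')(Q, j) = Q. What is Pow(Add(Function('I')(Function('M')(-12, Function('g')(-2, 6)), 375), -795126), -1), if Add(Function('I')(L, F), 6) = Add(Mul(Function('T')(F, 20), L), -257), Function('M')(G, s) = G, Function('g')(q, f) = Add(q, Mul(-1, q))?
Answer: Rational(-1, 799889) ≈ -1.2502e-6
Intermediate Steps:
Function('g')(q, f) = 0
Function('I')(L, F) = Add(-263, Mul(F, L)) (Function('I')(L, F) = Add(-6, Add(Mul(F, L), -257)) = Add(-6, Add(-257, Mul(F, L))) = Add(-263, Mul(F, L)))
Pow(Add(Function('I')(Function('M')(-12, Function('g')(-2, 6)), 375), -795126), -1) = Pow(Add(Add(-263, Mul(375, -12)), -795126), -1) = Pow(Add(Add(-263, -4500), -795126), -1) = Pow(Add(-4763, -795126), -1) = Pow(-799889, -1) = Rational(-1, 799889)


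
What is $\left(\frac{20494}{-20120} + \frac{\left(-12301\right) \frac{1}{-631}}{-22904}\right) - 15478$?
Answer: $- \frac{562629020394277}{36347846360} \approx -15479.0$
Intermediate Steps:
$\left(\frac{20494}{-20120} + \frac{\left(-12301\right) \frac{1}{-631}}{-22904}\right) - 15478 = \left(20494 \left(- \frac{1}{20120}\right) + \left(-12301\right) \left(- \frac{1}{631}\right) \left(- \frac{1}{22904}\right)\right) - 15478 = \left(- \frac{10247}{10060} + \frac{12301}{631} \left(- \frac{1}{22904}\right)\right) - 15478 = \left(- \frac{10247}{10060} - \frac{12301}{14452424}\right) - 15478 = - \frac{37054434197}{36347846360} - 15478 = - \frac{562629020394277}{36347846360}$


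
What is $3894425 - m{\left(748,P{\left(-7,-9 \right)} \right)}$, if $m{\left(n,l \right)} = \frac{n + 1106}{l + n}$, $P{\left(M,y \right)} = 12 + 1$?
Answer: $\frac{2963655571}{761} \approx 3.8944 \cdot 10^{6}$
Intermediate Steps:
$P{\left(M,y \right)} = 13$
$m{\left(n,l \right)} = \frac{1106 + n}{l + n}$
$3894425 - m{\left(748,P{\left(-7,-9 \right)} \right)} = 3894425 - \frac{1106 + 748}{13 + 748} = 3894425 - \frac{1}{761} \cdot 1854 = 3894425 - \frac{1854}{761} = \frac{2963655571}{761}$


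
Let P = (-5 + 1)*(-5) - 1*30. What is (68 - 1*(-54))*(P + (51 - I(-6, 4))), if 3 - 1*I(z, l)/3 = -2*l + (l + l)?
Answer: 3904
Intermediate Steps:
I(z, l) = 9 (I(z, l) = 9 - 3*(-2*l + (l + l)) = 9 - 3*(-2*l + 2*l) = 9 - 3*0 = 9 + 0 = 9)
P = -10 (P = -4*(-5) - 30 = 20 - 30 = -10)
(68 - 1*(-54))*(P + (51 - I(-6, 4))) = (68 - 1*(-54))*(-10 + (51 - 1*9)) = (68 + 54)*(-10 + (51 - 9)) = 122*(-10 + 42) = 122*32 = 3904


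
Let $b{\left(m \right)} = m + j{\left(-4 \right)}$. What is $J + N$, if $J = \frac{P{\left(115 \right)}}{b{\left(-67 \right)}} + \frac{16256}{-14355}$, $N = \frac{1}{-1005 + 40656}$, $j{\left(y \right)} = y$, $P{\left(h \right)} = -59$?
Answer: $- \frac{4060332392}{13470832485} \approx -0.30142$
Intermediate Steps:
$N = \frac{1}{39651} \approx 2.522 \cdot 10^{-5}$
$b{\left(m \right)} = -4 + m$ ($b{\left(m \right)} = m - 4 = -4 + m$)
$J = - \frac{307231}{1019205}$ ($J = - \frac{59}{-4 - 67} + \frac{16256}{-14355} = - \frac{59}{-71} + 16256 \left(- \frac{1}{14355}\right) = \left(-59\right) \left(- \frac{1}{71}\right) - \frac{16256}{14355} = \frac{59}{71} - \frac{16256}{14355} = - \frac{307231}{1019205} \approx -0.30144$)
$J + N = - \frac{307231}{1019205} + \frac{1}{39651} = - \frac{4060332392}{13470832485}$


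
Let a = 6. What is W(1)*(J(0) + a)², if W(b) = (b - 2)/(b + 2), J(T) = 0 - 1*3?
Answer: -3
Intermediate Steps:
J(T) = -3 (J(T) = 0 - 3 = -3)
W(b) = (-2 + b)/(2 + b)
W(1)*(J(0) + a)² = ((-2 + 1)/(2 + 1))*(-3 + 6)² = (-1/3)*3² = ((⅓)*(-1))*9 = -⅓*9 = -3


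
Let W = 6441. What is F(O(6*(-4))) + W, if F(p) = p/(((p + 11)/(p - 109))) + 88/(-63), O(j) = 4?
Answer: 403931/63 ≈ 6411.6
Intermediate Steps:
F(p) = -88/63 + p*(-109 + p)/(11 + p) (F(p) = p/(((11 + p)/(-109 + p))) + 88*(-1/63) = p/(((11 + p)/(-109 + p))) - 88/63 = p*((-109 + p)/(11 + p)) - 88/63 = p*(-109 + p)/(11 + p) - 88/63 = -88/63 + p*(-109 + p)/(11 + p))
F(O(6*(-4))) + W = (-968 - 6955*4 + 63*4**2)/(63*(11 + 4)) + 6441 = (1/63)*(-968 - 27820 + 63*16)/15 + 6441 = (1/63)*(1/15)*(-968 - 27820 + 1008) + 6441 = (1/63)*(1/15)*(-27780) + 6441 = -1852/63 + 6441 = 403931/63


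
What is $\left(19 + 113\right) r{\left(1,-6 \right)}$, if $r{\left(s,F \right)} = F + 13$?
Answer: $924$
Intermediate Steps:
$r{\left(s,F \right)} = 13 + F$
$\left(19 + 113\right) r{\left(1,-6 \right)} = \left(19 + 113\right) \left(13 - 6\right) = 132 \cdot 7 = 924$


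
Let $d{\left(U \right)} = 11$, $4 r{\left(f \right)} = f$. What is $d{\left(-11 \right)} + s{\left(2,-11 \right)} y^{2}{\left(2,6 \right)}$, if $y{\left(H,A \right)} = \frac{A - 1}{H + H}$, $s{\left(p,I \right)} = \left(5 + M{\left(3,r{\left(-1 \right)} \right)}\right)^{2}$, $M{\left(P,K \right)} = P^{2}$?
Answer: $\frac{1269}{4} \approx 317.25$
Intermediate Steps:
$r{\left(f \right)} = \frac{f}{4}$
$s{\left(p,I \right)} = 196$ ($s{\left(p,I \right)} = \left(5 + 3^{2}\right)^{2} = \left(5 + 9\right)^{2} = 14^{2} = 196$)
$y{\left(H,A \right)} = \frac{-1 + A}{2 H}$
$d{\left(-11 \right)} + s{\left(2,-11 \right)} y^{2}{\left(2,6 \right)} = 11 + 196 \left(\frac{-1 + 6}{2 \cdot 2}\right)^{2} = 11 + 196 \left(\frac{1}{2} \cdot \frac{1}{2} \cdot 5\right)^{2} = 11 + 196 \left(\frac{5}{4}\right)^{2} = 11 + 196 \cdot \frac{25}{16} = 11 + \frac{1225}{4} = \frac{1269}{4}$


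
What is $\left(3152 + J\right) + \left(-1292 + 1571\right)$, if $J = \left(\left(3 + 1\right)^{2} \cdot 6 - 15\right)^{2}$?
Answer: $9992$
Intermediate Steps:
$J = 6561$ ($J = \left(4^{2} \cdot 6 - 15\right)^{2} = \left(16 \cdot 6 - 15\right)^{2} = \left(96 - 15\right)^{2} = 81^{2} = 6561$)
$\left(3152 + J\right) + \left(-1292 + 1571\right) = \left(3152 + 6561\right) + \left(-1292 + 1571\right) = 9713 + 279 = 9992$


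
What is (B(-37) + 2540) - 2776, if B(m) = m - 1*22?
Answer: -295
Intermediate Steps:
B(m) = -22 + m (B(m) = m - 22 = -22 + m)
(B(-37) + 2540) - 2776 = ((-22 - 37) + 2540) - 2776 = (-59 + 2540) - 2776 = 2481 - 2776 = -295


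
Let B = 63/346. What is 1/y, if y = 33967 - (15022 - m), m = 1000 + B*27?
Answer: 346/6902671 ≈ 5.0126e-5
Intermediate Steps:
B = 63/346 (B = 63*(1/346) = 63/346 ≈ 0.18208)
m = 347701/346 (m = 1000 + (63/346)*27 = 1000 + 1701/346 = 347701/346 ≈ 1004.9)
y = 6902671/346 (y = 33967 - (15022 - 1*347701/346) = 33967 - (15022 - 347701/346) = 33967 - 1*4849911/346 = 33967 - 4849911/346 = 6902671/346 ≈ 19950.)
1/y = 1/(6902671/346) = 346/6902671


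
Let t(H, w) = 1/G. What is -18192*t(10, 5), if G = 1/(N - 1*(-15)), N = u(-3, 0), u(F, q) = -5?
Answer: -181920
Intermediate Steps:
N = -5
G = ⅒ (G = 1/(-5 - 1*(-15)) = 1/(-5 + 15) = 1/10 = ⅒ ≈ 0.10000)
t(H, w) = 10 (t(H, w) = 1/(⅒) = 10)
-18192*t(10, 5) = -18192*10 = -181920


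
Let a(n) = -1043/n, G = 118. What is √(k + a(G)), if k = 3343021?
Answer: √46548101330/118 ≈ 1828.4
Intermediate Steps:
√(k + a(G)) = √(3343021 - 1043/118) = √(394475435/118) = √46548101330/118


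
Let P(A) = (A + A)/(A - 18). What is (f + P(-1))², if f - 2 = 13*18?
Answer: 20124196/361 ≈ 55746.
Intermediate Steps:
f = 236 (f = 2 + 13*18 = 2 + 234 = 236)
P(A) = 2*A/(-18 + A) (P(A) = (2*A)/(-18 + A) = 2*A/(-18 + A))
(f + P(-1))² = (236 + 2*(-1)/(-18 - 1))² = (236 + 2*(-1)/(-19))² = (236 + 2*(-1)*(-1/19))² = (236 + 2/19)² = (4486/19)² = 20124196/361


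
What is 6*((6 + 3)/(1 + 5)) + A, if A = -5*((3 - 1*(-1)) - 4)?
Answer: 9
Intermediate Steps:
A = 0 (A = -5*((3 + 1) - 4) = -5*(4 - 4) = -5*0 = 0)
6*((6 + 3)/(1 + 5)) + A = 6*((6 + 3)/(1 + 5)) + 0 = 6*(9/6) + 0 = 6*(9*(⅙)) + 0 = 6*(3/2) + 0 = 9 + 0 = 9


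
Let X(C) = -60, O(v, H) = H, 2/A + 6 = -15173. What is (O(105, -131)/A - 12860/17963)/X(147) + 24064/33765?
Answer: -26799616213787/1617388520 ≈ -16570.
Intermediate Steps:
A = -2/15179 (A = 2/(-6 - 15173) = 2/(-15179) = 2*(-1/15179) = -2/15179 ≈ -0.00013176)
(O(105, -131)/A - 12860/17963)/X(147) + 24064/33765 = (-131/(-2/15179) - 12860/17963)/(-60) + 24064/33765 = (-131*(-15179/2) - 12860*1/17963)*(-1/60) + 24064*(1/33765) = (1988449/2 - 12860/17963)*(-1/60) + 24064/33765 = (35718483667/35926)*(-1/60) + 24064/33765 = -35718483667/2155560 + 24064/33765 = -26799616213787/1617388520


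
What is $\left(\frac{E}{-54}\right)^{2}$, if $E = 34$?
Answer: $\frac{289}{729} \approx 0.39643$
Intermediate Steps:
$\left(\frac{E}{-54}\right)^{2} = \left(\frac{34}{-54}\right)^{2} = \left(34 \left(- \frac{1}{54}\right)\right)^{2} = \left(- \frac{17}{27}\right)^{2} = \frac{289}{729}$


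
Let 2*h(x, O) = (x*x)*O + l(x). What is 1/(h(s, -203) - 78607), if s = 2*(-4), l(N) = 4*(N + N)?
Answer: -1/85135 ≈ -1.1746e-5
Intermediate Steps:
l(N) = 8*N (l(N) = 4*(2*N) = 8*N)
s = -8
h(x, O) = 4*x + O*x²/2 (h(x, O) = ((x*x)*O + 8*x)/2 = (x²*O + 8*x)/2 = (O*x² + 8*x)/2 = (8*x + O*x²)/2 = 4*x + O*x²/2)
1/(h(s, -203) - 78607) = 1/((½)*(-8)*(8 - 203*(-8)) - 78607) = 1/((½)*(-8)*(8 + 1624) - 78607) = 1/((½)*(-8)*1632 - 78607) = 1/(-6528 - 78607) = 1/(-85135) = -1/85135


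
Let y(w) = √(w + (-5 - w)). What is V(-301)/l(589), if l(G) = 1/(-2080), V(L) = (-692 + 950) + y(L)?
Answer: -536640 - 2080*I*√5 ≈ -5.3664e+5 - 4651.0*I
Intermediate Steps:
y(w) = I*√5 (y(w) = √(-5) = I*√5)
V(L) = 258 + I*√5 (V(L) = (-692 + 950) + I*√5 = 258 + I*√5)
l(G) = -1/2080
V(-301)/l(589) = (258 + I*√5)/(-1/2080) = (258 + I*√5)*(-2080) = -536640 - 2080*I*√5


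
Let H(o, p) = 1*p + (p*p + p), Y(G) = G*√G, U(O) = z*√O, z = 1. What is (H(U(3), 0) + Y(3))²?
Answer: 27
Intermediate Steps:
U(O) = √O (U(O) = 1*√O = √O)
Y(G) = G^(3/2)
H(o, p) = p² + 2*p (H(o, p) = p + (p² + p) = p + (p + p²) = p² + 2*p)
(H(U(3), 0) + Y(3))² = (0*(2 + 0) + 3^(3/2))² = (0*2 + 3*√3)² = (0 + 3*√3)² = (3*√3)² = 27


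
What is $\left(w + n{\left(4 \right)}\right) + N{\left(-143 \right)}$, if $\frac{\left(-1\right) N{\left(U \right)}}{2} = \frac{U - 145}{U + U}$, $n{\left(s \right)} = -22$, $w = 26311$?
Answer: $\frac{3759039}{143} \approx 26287.0$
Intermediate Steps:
$N{\left(U \right)} = - \frac{-145 + U}{U}$ ($N{\left(U \right)} = - 2 \frac{U - 145}{U + U} = - 2 \frac{-145 + U}{2 U} = - \frac{-145 + U}{U}$)
$\left(w + n{\left(4 \right)}\right) + N{\left(-143 \right)} = \left(26311 - 22\right) + \frac{145 - -143}{-143} = 26289 - \frac{145 + 143}{143} = 26289 - \frac{288}{143} = \frac{3759039}{143}$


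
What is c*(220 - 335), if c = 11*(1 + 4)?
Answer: -6325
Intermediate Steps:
c = 55 (c = 11*5 = 55)
c*(220 - 335) = 55*(220 - 335) = 55*(-115) = -6325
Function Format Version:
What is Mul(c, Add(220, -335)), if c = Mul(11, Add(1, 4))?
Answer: -6325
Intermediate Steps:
c = 55 (c = Mul(11, 5) = 55)
Mul(c, Add(220, -335)) = Mul(55, Add(220, -335)) = Mul(55, -115) = -6325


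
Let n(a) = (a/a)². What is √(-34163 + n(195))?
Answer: I*√34162 ≈ 184.83*I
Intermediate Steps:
n(a) = 1 (n(a) = 1² = 1)
√(-34163 + n(195)) = √(-34163 + 1) = √(-34162) = I*√34162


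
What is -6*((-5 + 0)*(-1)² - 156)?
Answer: 966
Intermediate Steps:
-6*((-5 + 0)*(-1)² - 156) = -6*(-5*1 - 156) = -6*(-5 - 156) = -6*(-161) = 966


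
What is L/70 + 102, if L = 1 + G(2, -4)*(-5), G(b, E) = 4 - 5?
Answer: 3573/35 ≈ 102.09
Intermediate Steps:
G(b, E) = -1
L = 6 (L = 1 - 1*(-5) = 1 + 5 = 6)
L/70 + 102 = 6/70 + 102 = (1/70)*6 + 102 = 3/35 + 102 = 3573/35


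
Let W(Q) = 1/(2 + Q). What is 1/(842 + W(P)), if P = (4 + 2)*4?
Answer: 26/21893 ≈ 0.0011876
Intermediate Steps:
P = 24 (P = 6*4 = 24)
1/(842 + W(P)) = 1/(842 + 1/(2 + 24)) = 1/(842 + 1/26) = 1/(21893/26) = 26/21893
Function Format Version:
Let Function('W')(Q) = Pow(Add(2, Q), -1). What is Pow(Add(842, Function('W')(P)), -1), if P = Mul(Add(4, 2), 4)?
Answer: Rational(26, 21893) ≈ 0.0011876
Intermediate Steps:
P = 24 (P = Mul(6, 4) = 24)
Pow(Add(842, Function('W')(P)), -1) = Pow(Add(842, Pow(Add(2, 24), -1)), -1) = Pow(Add(842, Pow(26, -1)), -1) = Pow(Add(842, Rational(1, 26)), -1) = Pow(Rational(21893, 26), -1) = Rational(26, 21893)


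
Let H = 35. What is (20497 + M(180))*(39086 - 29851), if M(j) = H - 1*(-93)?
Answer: 190471875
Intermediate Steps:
M(j) = 128 (M(j) = 35 - 1*(-93) = 35 + 93 = 128)
(20497 + M(180))*(39086 - 29851) = (20497 + 128)*(39086 - 29851) = 20625*9235 = 190471875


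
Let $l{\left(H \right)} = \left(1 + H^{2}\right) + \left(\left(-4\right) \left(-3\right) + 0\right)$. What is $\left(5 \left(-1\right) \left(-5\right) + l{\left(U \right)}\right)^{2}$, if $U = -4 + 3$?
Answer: $1521$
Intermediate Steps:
$U = -1$
$l{\left(H \right)} = 13 + H^{2}$ ($l{\left(H \right)} = \left(1 + H^{2}\right) + \left(12 + 0\right) = \left(1 + H^{2}\right) + 12 = 13 + H^{2}$)
$\left(5 \left(-1\right) \left(-5\right) + l{\left(U \right)}\right)^{2} = \left(5 \left(-1\right) \left(-5\right) + \left(13 + \left(-1\right)^{2}\right)\right)^{2} = \left(\left(-5\right) \left(-5\right) + \left(13 + 1\right)\right)^{2} = \left(25 + 14\right)^{2} = 39^{2} = 1521$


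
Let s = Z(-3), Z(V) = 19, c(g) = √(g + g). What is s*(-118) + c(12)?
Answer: -2242 + 2*√6 ≈ -2237.1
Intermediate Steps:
c(g) = √2*√g (c(g) = √(2*g) = √2*√g)
s = 19
s*(-118) + c(12) = 19*(-118) + √2*√12 = -2242 + √2*(2*√3) = -2242 + 2*√6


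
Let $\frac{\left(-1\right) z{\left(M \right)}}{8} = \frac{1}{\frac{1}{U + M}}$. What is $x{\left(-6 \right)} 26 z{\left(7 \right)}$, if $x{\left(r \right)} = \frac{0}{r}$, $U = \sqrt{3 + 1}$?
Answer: $0$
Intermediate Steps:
$U = 2$ ($U = \sqrt{4} = 2$)
$x{\left(r \right)} = 0$
$z{\left(M \right)} = -16 - 8 M$ ($z{\left(M \right)} = - \frac{8}{\frac{1}{2 + M}} = - 8 \left(2 + M\right) = -16 - 8 M$)
$x{\left(-6 \right)} 26 z{\left(7 \right)} = 0 \cdot 26 \left(-16 - 56\right) = 0 \left(-16 - 56\right) = 0 \left(-72\right) = 0$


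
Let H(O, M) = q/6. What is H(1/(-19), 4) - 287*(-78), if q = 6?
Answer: 22387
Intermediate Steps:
H(O, M) = 1 (H(O, M) = 6/6 = 6*(⅙) = 1)
H(1/(-19), 4) - 287*(-78) = 1 - 287*(-78) = 1 + 22386 = 22387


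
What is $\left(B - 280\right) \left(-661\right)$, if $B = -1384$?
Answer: $1099904$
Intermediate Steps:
$\left(B - 280\right) \left(-661\right) = \left(-1384 - 280\right) \left(-661\right) = \left(-1664\right) \left(-661\right) = 1099904$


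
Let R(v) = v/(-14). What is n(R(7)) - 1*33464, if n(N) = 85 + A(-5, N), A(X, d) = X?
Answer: -33384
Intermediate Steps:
R(v) = -v/14 (R(v) = v*(-1/14) = -v/14)
n(N) = 80 (n(N) = 85 - 5 = 80)
n(R(7)) - 1*33464 = 80 - 1*33464 = 80 - 33464 = -33384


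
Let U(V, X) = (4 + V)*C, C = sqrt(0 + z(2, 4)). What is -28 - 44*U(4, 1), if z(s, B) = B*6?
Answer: -28 - 704*sqrt(6) ≈ -1752.4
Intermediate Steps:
z(s, B) = 6*B
C = 2*sqrt(6) (C = sqrt(0 + 6*4) = sqrt(0 + 24) = sqrt(24) = 2*sqrt(6) ≈ 4.8990)
U(V, X) = 2*sqrt(6)*(4 + V) (U(V, X) = (4 + V)*(2*sqrt(6)) = 2*sqrt(6)*(4 + V))
-28 - 44*U(4, 1) = -28 - 88*sqrt(6)*(4 + 4) = -28 - 88*sqrt(6)*8 = -28 - 704*sqrt(6)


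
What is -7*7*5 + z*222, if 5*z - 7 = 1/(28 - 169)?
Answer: 15389/235 ≈ 65.485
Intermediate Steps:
z = 986/705 (z = 7/5 + 1/(5*(28 - 169)) = 7/5 + (1/5)/(-141) = 7/5 + (1/5)*(-1/141) = 7/5 - 1/705 = 986/705 ≈ 1.3986)
-7*7*5 + z*222 = -7*7*5 + (986/705)*222 = -49*5 + 72964/235 = -245 + 72964/235 = 15389/235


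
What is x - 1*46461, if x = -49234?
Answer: -95695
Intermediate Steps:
x - 1*46461 = -49234 - 1*46461 = -49234 - 46461 = -95695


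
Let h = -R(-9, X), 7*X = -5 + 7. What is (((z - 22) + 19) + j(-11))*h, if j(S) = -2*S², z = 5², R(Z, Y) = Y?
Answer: 440/7 ≈ 62.857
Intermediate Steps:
X = 2/7 (X = (-5 + 7)/7 = (⅐)*2 = 2/7 ≈ 0.28571)
z = 25
h = -2/7 (h = -1*2/7 = -2/7 ≈ -0.28571)
(((z - 22) + 19) + j(-11))*h = (((25 - 22) + 19) - 2*(-11)²)*(-2/7) = ((3 + 19) - 2*121)*(-2/7) = (22 - 242)*(-2/7) = -220*(-2/7) = 440/7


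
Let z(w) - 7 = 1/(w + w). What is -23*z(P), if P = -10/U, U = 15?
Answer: -575/4 ≈ -143.75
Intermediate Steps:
P = -⅔ (P = -10/15 = -10*1/15 = -⅔ ≈ -0.66667)
z(w) = 7 + 1/(2*w) (z(w) = 7 + 1/(w + w) = 7 + 1/(2*w))
-23*z(P) = -23*(7 + 1/(2*(-⅔))) = -23*(7 + (½)*(-3/2)) = -23*(7 - ¾) = -23*25/4 = -575/4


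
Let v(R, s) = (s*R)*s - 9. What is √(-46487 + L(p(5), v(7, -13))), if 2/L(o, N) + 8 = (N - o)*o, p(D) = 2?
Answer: I*√3963667495/292 ≈ 215.61*I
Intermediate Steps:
v(R, s) = -9 + R*s² (v(R, s) = (R*s)*s - 9 = R*s² - 9 = -9 + R*s²)
L(o, N) = 2/(-8 + o*(N - o)) (L(o, N) = 2/(-8 + (N - o)*o) = 2/(-8 + o*(N - o)))
√(-46487 + L(p(5), v(7, -13))) = √(-46487 - 2/(8 + 2² - 1*(-9 + 7*(-13)²)*2)) = √(-46487 - 2/(8 + 4 - 1*(-9 + 7*169)*2)) = √(-46487 - 2/(8 + 4 - 1*(-9 + 1183)*2)) = √(-46487 - 2/(8 + 4 - 1*1174*2)) = √(-46487 - 2/(8 + 4 - 2348)) = √(-46487 - 2/(-2336)) = √(-46487 - 2*(-1/2336)) = √(-46487 + 1/1168) = √(-54296815/1168) = I*√3963667495/292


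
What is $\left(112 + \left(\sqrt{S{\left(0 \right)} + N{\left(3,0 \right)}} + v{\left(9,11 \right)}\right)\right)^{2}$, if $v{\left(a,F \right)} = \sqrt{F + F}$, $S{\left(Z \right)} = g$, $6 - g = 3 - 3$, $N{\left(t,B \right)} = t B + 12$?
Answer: $\left(112 + \sqrt{22} + 3 \sqrt{2}\right)^{2} \approx 14625.0$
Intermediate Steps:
$N{\left(t,B \right)} = 12 + B t$ ($N{\left(t,B \right)} = B t + 12 = 12 + B t$)
$g = 6$ ($g = 6 - \left(3 - 3\right) = 6 - 0 = 6 + 0 = 6$)
$S{\left(Z \right)} = 6$
$v{\left(a,F \right)} = \sqrt{2} \sqrt{F}$ ($v{\left(a,F \right)} = \sqrt{2 F} = \sqrt{2} \sqrt{F}$)
$\left(112 + \left(\sqrt{S{\left(0 \right)} + N{\left(3,0 \right)}} + v{\left(9,11 \right)}\right)\right)^{2} = \left(112 + \left(\sqrt{6 + \left(12 + 0 \cdot 3\right)} + \sqrt{2} \sqrt{11}\right)\right)^{2} = \left(112 + \left(\sqrt{6 + \left(12 + 0\right)} + \sqrt{22}\right)\right)^{2} = \left(112 + \left(\sqrt{6 + 12} + \sqrt{22}\right)\right)^{2} = \left(112 + \left(\sqrt{18} + \sqrt{22}\right)\right)^{2} = \left(112 + \left(3 \sqrt{2} + \sqrt{22}\right)\right)^{2} = \left(112 + \left(\sqrt{22} + 3 \sqrt{2}\right)\right)^{2} = \left(112 + \sqrt{22} + 3 \sqrt{2}\right)^{2}$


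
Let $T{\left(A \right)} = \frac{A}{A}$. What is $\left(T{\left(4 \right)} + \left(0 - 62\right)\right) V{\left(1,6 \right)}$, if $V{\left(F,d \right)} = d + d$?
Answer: $-732$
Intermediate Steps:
$V{\left(F,d \right)} = 2 d$
$T{\left(A \right)} = 1$
$\left(T{\left(4 \right)} + \left(0 - 62\right)\right) V{\left(1,6 \right)} = \left(1 + \left(0 - 62\right)\right) 2 \cdot 6 = \left(1 + \left(0 - 62\right)\right) 12 = \left(1 - 62\right) 12 = \left(-61\right) 12 = -732$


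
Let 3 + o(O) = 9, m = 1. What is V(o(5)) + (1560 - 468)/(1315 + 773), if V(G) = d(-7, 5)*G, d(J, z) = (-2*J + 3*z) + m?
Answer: 31411/174 ≈ 180.52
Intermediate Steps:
o(O) = 6 (o(O) = -3 + 9 = 6)
d(J, z) = 1 - 2*J + 3*z (d(J, z) = (-2*J + 3*z) + 1 = 1 - 2*J + 3*z)
V(G) = 30*G (V(G) = (1 - 2*(-7) + 3*5)*G = (1 + 14 + 15)*G = 30*G)
V(o(5)) + (1560 - 468)/(1315 + 773) = 30*6 + (1560 - 468)/(1315 + 773) = 180 + 1092/2088 = 180 + 1092*(1/2088) = 180 + 91/174 = 31411/174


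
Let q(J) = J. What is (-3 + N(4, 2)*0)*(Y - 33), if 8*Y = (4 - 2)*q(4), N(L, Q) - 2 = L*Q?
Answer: 96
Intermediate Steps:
N(L, Q) = 2 + L*Q
Y = 1 (Y = ((4 - 2)*4)/8 = (2*4)/8 = (⅛)*8 = 1)
(-3 + N(4, 2)*0)*(Y - 33) = (-3 + (2 + 4*2)*0)*(1 - 33) = (-3 + (2 + 8)*0)*(-32) = (-3 + 10*0)*(-32) = (-3 + 0)*(-32) = -3*(-32) = 96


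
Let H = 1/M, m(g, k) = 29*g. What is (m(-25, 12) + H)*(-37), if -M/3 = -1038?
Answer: 83533013/3114 ≈ 26825.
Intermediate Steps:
M = 3114 (M = -3*(-1038) = 3114)
H = 1/3114 ≈ 0.00032113
(m(-25, 12) + H)*(-37) = (29*(-25) + 1/3114)*(-37) = (-725 + 1/3114)*(-37) = -2257649/3114*(-37) = 83533013/3114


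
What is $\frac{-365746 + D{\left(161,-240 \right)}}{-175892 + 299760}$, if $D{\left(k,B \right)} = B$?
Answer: $- \frac{182993}{61934} \approx -2.9546$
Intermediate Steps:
$\frac{-365746 + D{\left(161,-240 \right)}}{-175892 + 299760} = \frac{-365746 - 240}{-175892 + 299760} = - \frac{365986}{123868} = \left(-365986\right) \frac{1}{123868} = - \frac{182993}{61934}$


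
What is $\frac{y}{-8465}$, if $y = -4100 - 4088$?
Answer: $\frac{8188}{8465} \approx 0.96728$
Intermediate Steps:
$y = -8188$
$\frac{y}{-8465} = - \frac{8188}{-8465} = \left(-8188\right) \left(- \frac{1}{8465}\right) = \frac{8188}{8465}$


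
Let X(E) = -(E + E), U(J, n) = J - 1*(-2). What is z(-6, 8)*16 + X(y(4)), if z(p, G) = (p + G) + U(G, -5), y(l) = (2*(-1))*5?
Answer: 212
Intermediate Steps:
U(J, n) = 2 + J (U(J, n) = J + 2 = 2 + J)
y(l) = -10 (y(l) = -2*5 = -10)
X(E) = -2*E
z(p, G) = 2 + p + 2*G (z(p, G) = (p + G) + (2 + G) = (G + p) + (2 + G) = 2 + p + 2*G)
z(-6, 8)*16 + X(y(4)) = (2 - 6 + 2*8)*16 - 2*(-10) = (2 - 6 + 16)*16 + 20 = 12*16 + 20 = 192 + 20 = 212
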